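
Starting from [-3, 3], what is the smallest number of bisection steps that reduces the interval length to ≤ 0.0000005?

Width after n steps is 6/2^n. Need 2^n ≥ 6/0.0000005 = 12000000.
2^23 = 8388608 < 12000000 ≤ 2^24 = 16777216, so n = 24.

24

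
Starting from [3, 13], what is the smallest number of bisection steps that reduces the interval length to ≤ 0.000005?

Width after n steps is 10/2^n. Need 2^n ≥ 10/0.000005 = 2000000.
2^20 = 1048576 < 2000000 ≤ 2^21 = 2097152, so n = 21.

21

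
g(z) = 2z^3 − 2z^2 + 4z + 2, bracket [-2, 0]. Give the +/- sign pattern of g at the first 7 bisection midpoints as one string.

--++--+

midpoint -1: g = -6 < 0 → [-1, 0]
midpoint -0.5: g = -0.75 < 0 → [-0.5, 0]
midpoint -0.25: g = 0.84375 > 0 → [-0.5, -0.25]
midpoint -0.375: g = 0.1133 > 0 → [-0.5, -0.375]
midpoint -0.4375: g = -0.3003 < 0 → [-0.4375, -0.375]
midpoint -0.40625: g = -0.0892 < 0 → [-0.40625, -0.375]
midpoint -0.390625: g = 0.0131 > 0 → [-0.40625, -0.390625]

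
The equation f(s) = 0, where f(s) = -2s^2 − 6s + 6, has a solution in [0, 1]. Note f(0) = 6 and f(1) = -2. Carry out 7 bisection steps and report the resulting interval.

[0.7890625, 0.796875]

f(0.5) = 2.5 > 0, so the root lies in [0.5, 1]
f(0.75) = 0.375 > 0, so the root lies in [0.75, 1]
f(0.875) = -0.78125 < 0, so the root lies in [0.75, 0.875]
f(0.8125) = -0.1953 < 0, so the root lies in [0.75, 0.8125]
f(0.78125) = 0.0918 > 0, so the root lies in [0.78125, 0.8125]
f(0.796875) = -0.0513 < 0, so the root lies in [0.78125, 0.796875]
f(0.7890625) = 0.0204 > 0, so the root lies in [0.7890625, 0.796875]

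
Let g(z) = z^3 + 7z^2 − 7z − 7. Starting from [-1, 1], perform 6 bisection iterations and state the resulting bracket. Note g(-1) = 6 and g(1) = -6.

g(0) = -7 < 0, so the root lies in [-1, 0]
g(-0.5) = -1.875 < 0, so the root lies in [-1, -0.5]
g(-0.75) = 1.765625 > 0, so the root lies in [-0.75, -0.5]
g(-0.625) = -0.1348 < 0, so the root lies in [-0.75, -0.625]
g(-0.6875) = 0.7961 > 0, so the root lies in [-0.6875, -0.625]
g(-0.65625) = 0.3258 > 0, so the root lies in [-0.65625, -0.625]

[-0.65625, -0.625]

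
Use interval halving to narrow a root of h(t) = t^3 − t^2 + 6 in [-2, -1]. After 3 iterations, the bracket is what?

midpoint -1.5: h = 0.375 > 0 → [-2, -1.5]
midpoint -1.75: h = -2.421875 < 0 → [-1.75, -1.5]
midpoint -1.625: h = -0.931641 < 0 → [-1.625, -1.5]

[-1.625, -1.5]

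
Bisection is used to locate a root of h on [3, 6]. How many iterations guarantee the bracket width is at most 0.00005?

16

Width after n steps is 3/2^n. Need 2^n ≥ 3/0.00005 = 60000.
2^15 = 32768 < 60000 ≤ 2^16 = 65536, so n = 16.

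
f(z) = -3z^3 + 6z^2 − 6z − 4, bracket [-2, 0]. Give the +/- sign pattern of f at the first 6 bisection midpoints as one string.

midpoint -1: f = 11 > 0 → [-1, 0]
midpoint -0.5: f = 0.875 > 0 → [-0.5, 0]
midpoint -0.25: f = -2.078125 < 0 → [-0.5, -0.25]
midpoint -0.375: f = -0.748 < 0 → [-0.5, -0.375]
midpoint -0.4375: f = 0.0247 > 0 → [-0.4375, -0.375]
midpoint -0.40625: f = -0.3711 < 0 → [-0.4375, -0.40625]

++--+-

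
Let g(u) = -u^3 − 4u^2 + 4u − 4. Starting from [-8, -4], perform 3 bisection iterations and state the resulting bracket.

m = -6, g(m) = 44 (+); new bracket [-6, -4]
m = -5, g(m) = 1 (+); new bracket [-5, -4]
m = -4.5, g(m) = -11.875 (−); new bracket [-5, -4.5]

[-5, -4.5]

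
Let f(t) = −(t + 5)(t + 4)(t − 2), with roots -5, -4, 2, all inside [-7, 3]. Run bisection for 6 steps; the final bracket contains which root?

2

m = -2, f(m) = 24 (+); new bracket [-2, 3]
m = 0.5, f(m) = 37.125 (+); new bracket [0.5, 3]
m = 1.75, f(m) = 9.703125 (+); new bracket [1.75, 3]
m = 2.375, f(m) = -17.6309 (−); new bracket [1.75, 2.375]
m = 2.0625, f(m) = -2.676 (−); new bracket [1.75, 2.0625]
m = 1.90625, f(m) = 3.8241 (+); new bracket [1.90625, 2.0625]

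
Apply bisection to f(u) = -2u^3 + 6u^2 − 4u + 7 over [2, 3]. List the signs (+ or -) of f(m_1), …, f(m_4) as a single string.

+-++

u = 2.5 gives f = 3.25, positive; keep [2.5, 3]
u = 2.75 gives f = -0.21875, negative; keep [2.5, 2.75]
u = 2.625 gives f = 1.667969, positive; keep [2.625, 2.75]
u = 2.6875 gives f = 0.7642, positive; keep [2.6875, 2.75]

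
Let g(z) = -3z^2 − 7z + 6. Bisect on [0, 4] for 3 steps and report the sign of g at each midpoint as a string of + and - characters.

g(2) = -20 < 0, so the root lies in [0, 2]
g(1) = -4 < 0, so the root lies in [0, 1]
g(0.5) = 1.75 > 0, so the root lies in [0.5, 1]

--+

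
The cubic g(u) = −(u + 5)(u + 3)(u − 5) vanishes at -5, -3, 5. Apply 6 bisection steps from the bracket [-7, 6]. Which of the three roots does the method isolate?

midpoint -0.5: g = 61.875 > 0 → [-0.5, 6]
midpoint 2.75: g = 100.265625 > 0 → [2.75, 6]
midpoint 4.375: g = 43.212891 > 0 → [4.375, 6]
midpoint 5.1875: g = -15.6394 < 0 → [4.375, 5.1875]
midpoint 4.78125: g = 16.6491 > 0 → [4.78125, 5.1875]
midpoint 4.984375: g = 1.2456 > 0 → [4.984375, 5.1875]

5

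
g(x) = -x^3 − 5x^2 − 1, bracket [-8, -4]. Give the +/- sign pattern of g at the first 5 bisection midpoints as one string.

x = -6 gives g = 35, positive; keep [-6, -4]
x = -5 gives g = -1, negative; keep [-6, -5]
x = -5.5 gives g = 14.125, positive; keep [-5.5, -5]
x = -5.25 gives g = 5.8906, positive; keep [-5.25, -5]
x = -5.125 gives g = 2.2832, positive; keep [-5.125, -5]

+-+++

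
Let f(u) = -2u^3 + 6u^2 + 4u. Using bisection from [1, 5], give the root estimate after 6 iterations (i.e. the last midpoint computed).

u = 3 gives f = 12, positive; keep [3, 5]
u = 4 gives f = -16, negative; keep [3, 4]
u = 3.5 gives f = 1.75, positive; keep [3.5, 4]
u = 3.75 gives f = -6.0938, negative; keep [3.5, 3.75]
u = 3.625 gives f = -1.9258, negative; keep [3.5, 3.625]
u = 3.5625 gives f = -0.0278, negative; keep [3.5, 3.5625]

3.5625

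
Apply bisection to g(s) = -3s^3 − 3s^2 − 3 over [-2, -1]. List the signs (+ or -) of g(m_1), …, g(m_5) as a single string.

g(-1.5) = 0.375 > 0, so the root lies in [-1.5, -1]
g(-1.25) = -1.828125 < 0, so the root lies in [-1.5, -1.25]
g(-1.375) = -0.873047 < 0, so the root lies in [-1.5, -1.375]
g(-1.4375) = -0.2878 < 0, so the root lies in [-1.5, -1.4375]
g(-1.46875) = 0.0336 > 0, so the root lies in [-1.46875, -1.4375]

+---+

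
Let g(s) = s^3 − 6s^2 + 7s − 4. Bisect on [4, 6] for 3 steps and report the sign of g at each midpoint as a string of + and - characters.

m = 5, g(m) = 6 (+); new bracket [4, 5]
m = 4.5, g(m) = -2.875 (−); new bracket [4.5, 5]
m = 4.75, g(m) = 1.046875 (+); new bracket [4.5, 4.75]

+-+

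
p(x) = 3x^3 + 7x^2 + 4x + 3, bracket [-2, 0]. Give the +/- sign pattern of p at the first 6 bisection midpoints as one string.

++++-+

x = -1 gives p = 3, positive; keep [-2, -1]
x = -1.5 gives p = 2.625, positive; keep [-2, -1.5]
x = -1.75 gives p = 1.359375, positive; keep [-2, -1.75]
x = -1.875 gives p = 0.334, positive; keep [-2, -1.875]
x = -1.9375 gives p = -0.2922, negative; keep [-1.9375, -1.875]
x = -1.90625 gives p = 0.0308, positive; keep [-1.9375, -1.90625]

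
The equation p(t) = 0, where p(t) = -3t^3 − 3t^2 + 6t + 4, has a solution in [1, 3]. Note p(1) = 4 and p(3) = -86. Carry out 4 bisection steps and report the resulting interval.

m = 2, p(m) = -20 (−); new bracket [1, 2]
m = 1.5, p(m) = -3.875 (−); new bracket [1, 1.5]
m = 1.25, p(m) = 0.953125 (+); new bracket [1.25, 1.5]
m = 1.375, p(m) = -1.2207 (−); new bracket [1.25, 1.375]

[1.25, 1.375]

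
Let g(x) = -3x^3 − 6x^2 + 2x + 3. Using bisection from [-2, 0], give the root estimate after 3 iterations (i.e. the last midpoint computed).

-0.75

midpoint -1: g = -2 < 0 → [-1, 0]
midpoint -0.5: g = 0.875 > 0 → [-1, -0.5]
midpoint -0.75: g = -0.609375 < 0 → [-0.75, -0.5]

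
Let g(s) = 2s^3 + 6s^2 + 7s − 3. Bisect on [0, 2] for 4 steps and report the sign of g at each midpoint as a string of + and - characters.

++-+

s = 1 gives g = 12, positive; keep [0, 1]
s = 0.5 gives g = 2.25, positive; keep [0, 0.5]
s = 0.25 gives g = -0.84375, negative; keep [0.25, 0.5]
s = 0.375 gives g = 0.5742, positive; keep [0.25, 0.375]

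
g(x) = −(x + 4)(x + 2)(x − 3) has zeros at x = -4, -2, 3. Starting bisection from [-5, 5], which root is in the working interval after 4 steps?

3

g(0) = 24 > 0, so the root lies in [0, 5]
g(2.5) = 14.625 > 0, so the root lies in [2.5, 5]
g(3.75) = -33.421875 < 0, so the root lies in [2.5, 3.75]
g(3.125) = -4.5645 < 0, so the root lies in [2.5, 3.125]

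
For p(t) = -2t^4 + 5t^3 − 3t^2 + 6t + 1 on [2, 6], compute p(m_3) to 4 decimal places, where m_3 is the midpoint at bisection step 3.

p(4) = -215 < 0, so the root lies in [2, 4]
p(3) = -35 < 0, so the root lies in [2, 3]
p(2.5) = -2.75 < 0, so the root lies in [2, 2.5]

-2.7500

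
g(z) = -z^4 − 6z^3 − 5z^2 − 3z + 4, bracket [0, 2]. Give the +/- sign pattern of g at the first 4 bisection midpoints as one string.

-+--

midpoint 1: g = -11 < 0 → [0, 1]
midpoint 0.5: g = 0.4375 > 0 → [0.5, 1]
midpoint 0.75: g = -3.910156 < 0 → [0.5, 0.75]
midpoint 0.625: g = -1.4456 < 0 → [0.5, 0.625]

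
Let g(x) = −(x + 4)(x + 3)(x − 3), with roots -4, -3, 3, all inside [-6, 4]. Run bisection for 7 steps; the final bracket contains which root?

g(-1) = 24 > 0, so the root lies in [-1, 4]
g(1.5) = 37.125 > 0, so the root lies in [1.5, 4]
g(2.75) = 9.703125 > 0, so the root lies in [2.75, 4]
g(3.375) = -17.6309 < 0, so the root lies in [2.75, 3.375]
g(3.0625) = -2.676 < 0, so the root lies in [2.75, 3.0625]
g(2.90625) = 3.8241 > 0, so the root lies in [2.90625, 3.0625]
g(2.984375) = 0.6531 > 0, so the root lies in [2.984375, 3.0625]

3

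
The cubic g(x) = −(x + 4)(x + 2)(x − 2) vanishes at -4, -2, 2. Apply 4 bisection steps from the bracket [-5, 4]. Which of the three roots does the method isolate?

2

midpoint -0.5: g = 13.125 > 0 → [-0.5, 4]
midpoint 1.75: g = 5.390625 > 0 → [1.75, 4]
midpoint 2.875: g = -29.326172 < 0 → [1.75, 2.875]
midpoint 2.3125: g = -8.5071 < 0 → [1.75, 2.3125]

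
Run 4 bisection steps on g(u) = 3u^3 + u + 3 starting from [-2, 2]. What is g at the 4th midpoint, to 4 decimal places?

m = 0, g(m) = 3 (+); new bracket [-2, 0]
m = -1, g(m) = -1 (−); new bracket [-1, 0]
m = -0.5, g(m) = 2.125 (+); new bracket [-1, -0.5]
m = -0.75, g(m) = 0.9844 (+); new bracket [-1, -0.75]

0.9844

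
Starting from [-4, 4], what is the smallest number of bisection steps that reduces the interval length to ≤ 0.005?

11

Width after n steps is 8/2^n. Need 2^n ≥ 8/0.005 = 1600.
2^10 = 1024 < 1600 ≤ 2^11 = 2048, so n = 11.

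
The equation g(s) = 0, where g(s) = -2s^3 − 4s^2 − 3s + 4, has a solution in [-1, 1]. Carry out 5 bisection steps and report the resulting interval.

[0.625, 0.6875]

s = 0 gives g = 4, positive; keep [0, 1]
s = 0.5 gives g = 1.25, positive; keep [0.5, 1]
s = 0.75 gives g = -1.34375, negative; keep [0.5, 0.75]
s = 0.625 gives g = 0.0742, positive; keep [0.625, 0.75]
s = 0.6875 gives g = -0.603, negative; keep [0.625, 0.6875]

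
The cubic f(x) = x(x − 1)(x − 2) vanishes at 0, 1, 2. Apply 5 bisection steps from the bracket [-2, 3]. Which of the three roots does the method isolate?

f(0.5) = 0.375 > 0, so the root lies in [-2, 0.5]
f(-0.75) = -3.609375 < 0, so the root lies in [-0.75, 0.5]
f(-0.125) = -0.298828 < 0, so the root lies in [-0.125, 0.5]
f(0.1875) = 0.2761 > 0, so the root lies in [-0.125, 0.1875]
f(0.03125) = 0.0596 > 0, so the root lies in [-0.125, 0.03125]

0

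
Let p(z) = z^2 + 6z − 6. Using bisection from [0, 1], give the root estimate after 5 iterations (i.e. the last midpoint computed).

midpoint 0.5: p = -2.75 < 0 → [0.5, 1]
midpoint 0.75: p = -0.9375 < 0 → [0.75, 1]
midpoint 0.875: p = 0.015625 > 0 → [0.75, 0.875]
midpoint 0.8125: p = -0.4648 < 0 → [0.8125, 0.875]
midpoint 0.84375: p = -0.2256 < 0 → [0.84375, 0.875]

0.84375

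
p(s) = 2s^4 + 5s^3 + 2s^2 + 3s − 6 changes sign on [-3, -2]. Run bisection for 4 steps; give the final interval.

p(-2.5) = -1 < 0, so the root lies in [-3, -2.5]
p(-2.75) = 11.273438 > 0, so the root lies in [-2.75, -2.5]
p(-2.625) = 4.428223 > 0, so the root lies in [-2.625, -2.5]
p(-2.5625) = 1.5486 > 0, so the root lies in [-2.5625, -2.5]

[-2.5625, -2.5]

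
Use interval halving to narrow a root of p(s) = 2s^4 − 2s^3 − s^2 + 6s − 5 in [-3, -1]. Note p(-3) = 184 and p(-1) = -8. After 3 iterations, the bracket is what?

m = -2, p(m) = 27 (+); new bracket [-2, -1]
m = -1.5, p(m) = 0.625 (+); new bracket [-1.5, -1]
m = -1.25, p(m) = -5.273438 (−); new bracket [-1.5, -1.25]

[-1.5, -1.25]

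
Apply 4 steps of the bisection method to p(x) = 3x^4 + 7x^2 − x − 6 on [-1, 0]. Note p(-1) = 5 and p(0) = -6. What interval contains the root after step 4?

[-0.8125, -0.75]

m = -0.5, p(m) = -3.5625 (−); new bracket [-1, -0.5]
m = -0.75, p(m) = -0.363281 (−); new bracket [-1, -0.75]
m = -0.875, p(m) = 1.99292 (+); new bracket [-0.875, -0.75]
m = -0.8125, p(m) = 0.741 (+); new bracket [-0.8125, -0.75]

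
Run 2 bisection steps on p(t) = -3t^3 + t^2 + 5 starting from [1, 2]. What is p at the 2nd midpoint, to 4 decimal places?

midpoint 1.5: p = -2.875 < 0 → [1, 1.5]
midpoint 1.25: p = 0.703125 > 0 → [1.25, 1.5]

0.7031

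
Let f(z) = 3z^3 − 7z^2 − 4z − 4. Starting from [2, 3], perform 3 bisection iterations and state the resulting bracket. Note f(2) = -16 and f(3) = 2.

[2.875, 3]

z = 2.5 gives f = -10.875, negative; keep [2.5, 3]
z = 2.75 gives f = -5.546875, negative; keep [2.75, 3]
z = 2.875 gives f = -2.068359, negative; keep [2.875, 3]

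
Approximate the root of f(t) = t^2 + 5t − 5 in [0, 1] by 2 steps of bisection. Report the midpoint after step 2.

f(0.5) = -2.25 < 0, so the root lies in [0.5, 1]
f(0.75) = -0.6875 < 0, so the root lies in [0.75, 1]

0.75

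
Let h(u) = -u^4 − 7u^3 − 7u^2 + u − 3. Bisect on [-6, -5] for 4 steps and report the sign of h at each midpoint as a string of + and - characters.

+-++

h(-5.5) = 29.3125 > 0, so the root lies in [-6, -5.5]
h(-5.75) = -2.550781 < 0, so the root lies in [-5.75, -5.5]
h(-5.625) = 14.611084 > 0, so the root lies in [-5.75, -5.625]
h(-5.6875) = 6.3491 > 0, so the root lies in [-5.75, -5.6875]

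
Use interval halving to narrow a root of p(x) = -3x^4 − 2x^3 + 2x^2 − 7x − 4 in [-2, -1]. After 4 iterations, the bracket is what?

x = -1.5 gives p = 2.5625, positive; keep [-2, -1.5]
x = -1.75 gives p = -3.042969, negative; keep [-1.75, -1.5]
x = -1.625 gives p = 0.31958, positive; keep [-1.75, -1.625]
x = -1.6875 gives p = -1.2088, negative; keep [-1.6875, -1.625]

[-1.6875, -1.625]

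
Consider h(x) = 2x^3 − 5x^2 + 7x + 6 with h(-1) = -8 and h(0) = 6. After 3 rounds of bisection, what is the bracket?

[-0.625, -0.5]

midpoint -0.5: h = 1 > 0 → [-1, -0.5]
midpoint -0.75: h = -2.90625 < 0 → [-0.75, -0.5]
midpoint -0.625: h = -0.816406 < 0 → [-0.625, -0.5]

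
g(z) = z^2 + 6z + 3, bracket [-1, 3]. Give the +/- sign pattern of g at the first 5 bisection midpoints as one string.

+++--

midpoint 1: g = 10 > 0 → [-1, 1]
midpoint 0: g = 3 > 0 → [-1, 0]
midpoint -0.5: g = 0.25 > 0 → [-1, -0.5]
midpoint -0.75: g = -0.9375 < 0 → [-0.75, -0.5]
midpoint -0.625: g = -0.3594 < 0 → [-0.625, -0.5]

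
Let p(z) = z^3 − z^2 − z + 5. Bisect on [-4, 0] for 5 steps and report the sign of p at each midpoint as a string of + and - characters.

-++--

z = -2 gives p = -5, negative; keep [-2, 0]
z = -1 gives p = 4, positive; keep [-2, -1]
z = -1.5 gives p = 0.875, positive; keep [-2, -1.5]
z = -1.75 gives p = -1.6719, negative; keep [-1.75, -1.5]
z = -1.625 gives p = -0.3066, negative; keep [-1.625, -1.5]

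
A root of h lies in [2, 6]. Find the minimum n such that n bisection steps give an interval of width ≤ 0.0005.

Width after n steps is 4/2^n. Need 2^n ≥ 4/0.0005 = 8000.
2^12 = 4096 < 8000 ≤ 2^13 = 8192, so n = 13.

13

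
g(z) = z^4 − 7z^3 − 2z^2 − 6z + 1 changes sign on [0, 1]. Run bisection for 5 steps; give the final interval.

g(0.5) = -3.3125 < 0, so the root lies in [0, 0.5]
g(0.25) = -0.730469 < 0, so the root lies in [0, 0.25]
g(0.125) = 0.205322 > 0, so the root lies in [0.125, 0.25]
g(0.1875) = -0.2402 < 0, so the root lies in [0.125, 0.1875]
g(0.15625) = -0.0124 < 0, so the root lies in [0.125, 0.15625]

[0.125, 0.15625]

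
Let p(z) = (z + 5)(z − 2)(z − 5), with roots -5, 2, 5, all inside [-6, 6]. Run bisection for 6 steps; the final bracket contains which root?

-5

m = 0, p(m) = 50 (+); new bracket [-6, 0]
m = -3, p(m) = 80 (+); new bracket [-6, -3]
m = -4.5, p(m) = 30.875 (+); new bracket [-6, -4.5]
m = -5.25, p(m) = -18.5781 (−); new bracket [-5.25, -4.5]
m = -4.875, p(m) = 8.4863 (+); new bracket [-5.25, -4.875]
m = -5.0625, p(m) = -4.4417 (−); new bracket [-5.0625, -4.875]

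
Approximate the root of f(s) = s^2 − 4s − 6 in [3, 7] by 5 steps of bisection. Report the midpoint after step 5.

5.125

s = 5 gives f = -1, negative; keep [5, 7]
s = 6 gives f = 6, positive; keep [5, 6]
s = 5.5 gives f = 2.25, positive; keep [5, 5.5]
s = 5.25 gives f = 0.5625, positive; keep [5, 5.25]
s = 5.125 gives f = -0.2344, negative; keep [5.125, 5.25]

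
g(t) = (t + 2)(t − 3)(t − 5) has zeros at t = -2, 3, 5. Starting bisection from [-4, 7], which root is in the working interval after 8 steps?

-2

midpoint 1.5: g = 18.375 > 0 → [-4, 1.5]
midpoint -1.25: g = 19.921875 > 0 → [-4, -1.25]
midpoint -2.625: g = -26.806641 < 0 → [-2.625, -1.25]
midpoint -1.9375: g = 2.1409 > 0 → [-2.625, -1.9375]
midpoint -2.28125: g = -10.8152 < 0 → [-2.28125, -1.9375]
midpoint -2.109375: g = -3.973 < 0 → [-2.109375, -1.9375]
midpoint -2.0234375: g = -0.8269 < 0 → [-2.0234375, -1.9375]
midpoint -1.98046875: g = 0.679 > 0 → [-2.0234375, -1.98046875]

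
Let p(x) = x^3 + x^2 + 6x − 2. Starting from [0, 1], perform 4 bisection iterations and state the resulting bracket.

p(0.5) = 1.375 > 0, so the root lies in [0, 0.5]
p(0.25) = -0.421875 < 0, so the root lies in [0.25, 0.5]
p(0.375) = 0.443359 > 0, so the root lies in [0.25, 0.375]
p(0.3125) = 0.0032 > 0, so the root lies in [0.25, 0.3125]

[0.25, 0.3125]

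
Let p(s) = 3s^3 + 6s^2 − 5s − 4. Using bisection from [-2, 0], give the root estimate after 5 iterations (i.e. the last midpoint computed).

-0.5625

s = -1 gives p = 4, positive; keep [-1, 0]
s = -0.5 gives p = -0.375, negative; keep [-1, -0.5]
s = -0.75 gives p = 1.859375, positive; keep [-0.75, -0.5]
s = -0.625 gives p = 0.7363, positive; keep [-0.625, -0.5]
s = -0.5625 gives p = 0.177, positive; keep [-0.5625, -0.5]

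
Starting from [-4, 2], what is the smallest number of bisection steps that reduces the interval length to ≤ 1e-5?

20

Width after n steps is 6/2^n. Need 2^n ≥ 6/1e-5 = 600000.
2^19 = 524288 < 600000 ≤ 2^20 = 1048576, so n = 20.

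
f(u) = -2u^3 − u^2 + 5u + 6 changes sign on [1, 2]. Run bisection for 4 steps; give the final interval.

midpoint 1.5: f = 4.5 > 0 → [1.5, 2]
midpoint 1.75: f = 0.96875 > 0 → [1.75, 2]
midpoint 1.875: f = -1.324219 < 0 → [1.75, 1.875]
midpoint 1.8125: f = -0.1313 < 0 → [1.75, 1.8125]

[1.75, 1.8125]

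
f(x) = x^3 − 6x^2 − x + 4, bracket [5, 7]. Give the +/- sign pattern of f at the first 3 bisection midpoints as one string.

x = 6 gives f = -2, negative; keep [6, 7]
x = 6.5 gives f = 18.625, positive; keep [6, 6.5]
x = 6.25 gives f = 7.515625, positive; keep [6, 6.25]

-++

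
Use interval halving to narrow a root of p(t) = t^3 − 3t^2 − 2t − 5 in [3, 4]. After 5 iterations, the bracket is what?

p(3.5) = -5.875 < 0, so the root lies in [3.5, 4]
p(3.75) = -1.953125 < 0, so the root lies in [3.75, 4]
p(3.875) = 0.388672 > 0, so the root lies in [3.75, 3.875]
p(3.8125) = -0.8152 < 0, so the root lies in [3.8125, 3.875]
p(3.84375) = -0.2216 < 0, so the root lies in [3.84375, 3.875]

[3.84375, 3.875]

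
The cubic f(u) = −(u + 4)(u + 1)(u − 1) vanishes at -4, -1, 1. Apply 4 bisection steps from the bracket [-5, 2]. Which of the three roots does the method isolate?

u = -1.5 gives f = -3.125, negative; keep [-5, -1.5]
u = -3.25 gives f = -7.171875, negative; keep [-5, -3.25]
u = -4.125 gives f = 2.001953, positive; keep [-4.125, -3.25]
u = -3.6875 gives f = -3.9368, negative; keep [-4.125, -3.6875]

-4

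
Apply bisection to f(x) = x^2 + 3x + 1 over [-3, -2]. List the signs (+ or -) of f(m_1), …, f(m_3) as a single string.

f(-2.5) = -0.25 < 0, so the root lies in [-3, -2.5]
f(-2.75) = 0.3125 > 0, so the root lies in [-2.75, -2.5]
f(-2.625) = 0.015625 > 0, so the root lies in [-2.625, -2.5]

-++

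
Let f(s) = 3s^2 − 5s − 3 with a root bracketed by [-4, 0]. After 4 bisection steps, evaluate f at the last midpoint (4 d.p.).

-1.5625

s = -2 gives f = 19, positive; keep [-2, 0]
s = -1 gives f = 5, positive; keep [-1, 0]
s = -0.5 gives f = 0.25, positive; keep [-0.5, 0]
s = -0.25 gives f = -1.5625, negative; keep [-0.5, -0.25]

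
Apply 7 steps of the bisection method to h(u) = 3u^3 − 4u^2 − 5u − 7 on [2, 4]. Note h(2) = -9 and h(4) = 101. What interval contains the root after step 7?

[2.40625, 2.421875]

midpoint 3: h = 23 > 0 → [2, 3]
midpoint 2.5: h = 2.375 > 0 → [2, 2.5]
midpoint 2.25: h = -4.328125 < 0 → [2.25, 2.5]
midpoint 2.375: h = -1.248 < 0 → [2.375, 2.5]
midpoint 2.4375: h = 0.4934 > 0 → [2.375, 2.4375]
midpoint 2.40625: h = -0.3946 < 0 → [2.40625, 2.4375]
midpoint 2.421875: h = 0.0451 > 0 → [2.40625, 2.421875]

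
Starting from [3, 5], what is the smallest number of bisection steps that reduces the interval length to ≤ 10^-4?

Width after n steps is 2/2^n. Need 2^n ≥ 2/10^-4 = 20000.
2^14 = 16384 < 20000 ≤ 2^15 = 32768, so n = 15.

15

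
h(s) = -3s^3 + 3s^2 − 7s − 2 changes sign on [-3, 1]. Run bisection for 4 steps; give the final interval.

h(-1) = 11 > 0, so the root lies in [-1, 1]
h(0) = -2 < 0, so the root lies in [-1, 0]
h(-0.5) = 2.625 > 0, so the root lies in [-0.5, 0]
h(-0.25) = -0.0156 < 0, so the root lies in [-0.5, -0.25]

[-0.5, -0.25]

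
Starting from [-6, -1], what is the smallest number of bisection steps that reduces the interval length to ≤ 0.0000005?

24

Width after n steps is 5/2^n. Need 2^n ≥ 5/0.0000005 = 10000000.
2^23 = 8388608 < 10000000 ≤ 2^24 = 16777216, so n = 24.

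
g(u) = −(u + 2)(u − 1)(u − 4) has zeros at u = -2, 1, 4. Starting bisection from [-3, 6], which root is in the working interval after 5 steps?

4

m = 1.5, g(m) = 4.375 (+); new bracket [1.5, 6]
m = 3.75, g(m) = 3.953125 (+); new bracket [3.75, 6]
m = 4.875, g(m) = -23.310547 (−); new bracket [3.75, 4.875]
m = 4.3125, g(m) = -6.5344 (−); new bracket [3.75, 4.3125]
m = 4.03125, g(m) = -0.5713 (−); new bracket [3.75, 4.03125]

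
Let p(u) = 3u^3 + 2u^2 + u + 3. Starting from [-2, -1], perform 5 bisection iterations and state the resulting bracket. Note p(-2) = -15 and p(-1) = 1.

[-1.15625, -1.125]

u = -1.5 gives p = -4.125, negative; keep [-1.5, -1]
u = -1.25 gives p = -0.984375, negative; keep [-1.25, -1]
u = -1.125 gives p = 0.134766, positive; keep [-1.25, -1.125]
u = -1.1875 gives p = -0.3909, negative; keep [-1.1875, -1.125]
u = -1.15625 gives p = -0.1198, negative; keep [-1.15625, -1.125]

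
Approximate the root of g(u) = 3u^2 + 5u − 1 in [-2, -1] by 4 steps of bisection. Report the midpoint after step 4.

-1.8125

m = -1.5, g(m) = -1.75 (−); new bracket [-2, -1.5]
m = -1.75, g(m) = -0.5625 (−); new bracket [-2, -1.75]
m = -1.875, g(m) = 0.171875 (+); new bracket [-1.875, -1.75]
m = -1.8125, g(m) = -0.207 (−); new bracket [-1.875, -1.8125]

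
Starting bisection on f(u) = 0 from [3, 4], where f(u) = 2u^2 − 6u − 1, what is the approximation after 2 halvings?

m = 3.5, f(m) = 2.5 (+); new bracket [3, 3.5]
m = 3.25, f(m) = 0.625 (+); new bracket [3, 3.25]

3.25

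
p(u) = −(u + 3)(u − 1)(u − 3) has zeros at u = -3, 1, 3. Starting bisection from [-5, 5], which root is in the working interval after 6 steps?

m = 0, p(m) = -9 (−); new bracket [-5, 0]
m = -2.5, p(m) = -9.625 (−); new bracket [-5, -2.5]
m = -3.75, p(m) = 24.046875 (+); new bracket [-3.75, -2.5]
m = -3.125, p(m) = 3.1582 (+); new bracket [-3.125, -2.5]
m = -2.8125, p(m) = -4.155 (−); new bracket [-3.125, -2.8125]
m = -2.96875, p(m) = -0.7403 (−); new bracket [-3.125, -2.96875]

-3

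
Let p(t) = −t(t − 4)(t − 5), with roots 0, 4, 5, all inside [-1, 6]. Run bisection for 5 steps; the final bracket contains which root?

p(2.5) = -9.375 < 0, so the root lies in [-1, 2.5]
p(0.75) = -10.359375 < 0, so the root lies in [-1, 0.75]
p(-0.125) = 2.642578 > 0, so the root lies in [-0.125, 0.75]
p(0.3125) = -5.4016 < 0, so the root lies in [-0.125, 0.3125]
p(0.09375) = -1.7967 < 0, so the root lies in [-0.125, 0.09375]

0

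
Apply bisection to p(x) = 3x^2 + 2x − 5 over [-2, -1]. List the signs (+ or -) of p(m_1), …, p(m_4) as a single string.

p(-1.5) = -1.25 < 0, so the root lies in [-2, -1.5]
p(-1.75) = 0.6875 > 0, so the root lies in [-1.75, -1.5]
p(-1.625) = -0.328125 < 0, so the root lies in [-1.75, -1.625]
p(-1.6875) = 0.168 > 0, so the root lies in [-1.6875, -1.625]

-+-+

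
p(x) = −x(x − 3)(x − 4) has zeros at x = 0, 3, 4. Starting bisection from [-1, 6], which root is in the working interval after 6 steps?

0

m = 2.5, p(m) = -1.875 (−); new bracket [-1, 2.5]
m = 0.75, p(m) = -5.484375 (−); new bracket [-1, 0.75]
m = -0.125, p(m) = 1.611328 (+); new bracket [-0.125, 0.75]
m = 0.3125, p(m) = -3.0969 (−); new bracket [-0.125, 0.3125]
m = 0.09375, p(m) = -1.0643 (−); new bracket [-0.125, 0.09375]
m = -0.015625, p(m) = 0.1892 (+); new bracket [-0.015625, 0.09375]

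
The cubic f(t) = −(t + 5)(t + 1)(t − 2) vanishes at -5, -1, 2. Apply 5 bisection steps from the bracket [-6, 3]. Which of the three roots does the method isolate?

-5

m = -1.5, f(m) = -6.125 (−); new bracket [-6, -1.5]
m = -3.75, f(m) = -19.765625 (−); new bracket [-6, -3.75]
m = -4.875, f(m) = -3.330078 (−); new bracket [-6, -4.875]
m = -5.4375, f(m) = 14.4392 (+); new bracket [-5.4375, -4.875]
m = -5.15625, f(m) = 4.6474 (+); new bracket [-5.15625, -4.875]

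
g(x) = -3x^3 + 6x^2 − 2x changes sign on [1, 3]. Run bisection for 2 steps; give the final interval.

[1.5, 2]

x = 2 gives g = -4, negative; keep [1, 2]
x = 1.5 gives g = 0.375, positive; keep [1.5, 2]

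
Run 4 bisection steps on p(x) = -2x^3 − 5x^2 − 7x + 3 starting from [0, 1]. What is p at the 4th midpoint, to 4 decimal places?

midpoint 0.5: p = -2 < 0 → [0, 0.5]
midpoint 0.25: p = 0.90625 > 0 → [0.25, 0.5]
midpoint 0.375: p = -0.433594 < 0 → [0.25, 0.375]
midpoint 0.3125: p = 0.2632 > 0 → [0.3125, 0.375]

0.2632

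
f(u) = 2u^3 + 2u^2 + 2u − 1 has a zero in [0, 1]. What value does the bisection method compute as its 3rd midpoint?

0.375

f(0.5) = 0.75 > 0, so the root lies in [0, 0.5]
f(0.25) = -0.34375 < 0, so the root lies in [0.25, 0.5]
f(0.375) = 0.136719 > 0, so the root lies in [0.25, 0.375]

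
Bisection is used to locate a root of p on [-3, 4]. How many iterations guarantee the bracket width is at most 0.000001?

23

Width after n steps is 7/2^n. Need 2^n ≥ 7/0.000001 = 7000000.
2^22 = 4194304 < 7000000 ≤ 2^23 = 8388608, so n = 23.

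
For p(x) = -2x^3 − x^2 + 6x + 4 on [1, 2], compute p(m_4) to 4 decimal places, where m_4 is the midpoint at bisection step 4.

-0.3188

x = 1.5 gives p = 4, positive; keep [1.5, 2]
x = 1.75 gives p = 0.71875, positive; keep [1.75, 2]
x = 1.875 gives p = -1.449219, negative; keep [1.75, 1.875]
x = 1.8125 gives p = -0.3188, negative; keep [1.75, 1.8125]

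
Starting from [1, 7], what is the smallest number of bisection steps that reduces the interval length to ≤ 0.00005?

17

Width after n steps is 6/2^n. Need 2^n ≥ 6/0.00005 = 120000.
2^16 = 65536 < 120000 ≤ 2^17 = 131072, so n = 17.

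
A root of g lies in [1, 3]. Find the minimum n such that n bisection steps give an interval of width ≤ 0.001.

Width after n steps is 2/2^n. Need 2^n ≥ 2/0.001 = 2000.
2^10 = 1024 < 2000 ≤ 2^11 = 2048, so n = 11.

11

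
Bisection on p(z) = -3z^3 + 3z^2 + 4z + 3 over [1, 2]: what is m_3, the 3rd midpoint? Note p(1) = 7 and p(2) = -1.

p(1.5) = 5.625 > 0, so the root lies in [1.5, 2]
p(1.75) = 3.109375 > 0, so the root lies in [1.75, 2]
p(1.875) = 1.271484 > 0, so the root lies in [1.875, 2]

1.875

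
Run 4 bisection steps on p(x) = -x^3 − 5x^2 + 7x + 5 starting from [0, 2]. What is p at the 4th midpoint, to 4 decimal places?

-1.1191

p(1) = 6 > 0, so the root lies in [1, 2]
p(1.5) = 0.875 > 0, so the root lies in [1.5, 2]
p(1.75) = -3.421875 < 0, so the root lies in [1.5, 1.75]
p(1.625) = -1.1191 < 0, so the root lies in [1.5, 1.625]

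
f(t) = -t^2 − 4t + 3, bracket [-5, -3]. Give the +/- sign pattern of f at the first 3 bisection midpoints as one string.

t = -4 gives f = 3, positive; keep [-5, -4]
t = -4.5 gives f = 0.75, positive; keep [-5, -4.5]
t = -4.75 gives f = -0.5625, negative; keep [-4.75, -4.5]

++-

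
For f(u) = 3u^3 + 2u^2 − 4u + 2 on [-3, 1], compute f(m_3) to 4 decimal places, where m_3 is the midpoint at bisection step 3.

2.3750

midpoint -1: f = 5 > 0 → [-3, -1]
midpoint -2: f = -6 < 0 → [-2, -1]
midpoint -1.5: f = 2.375 > 0 → [-2, -1.5]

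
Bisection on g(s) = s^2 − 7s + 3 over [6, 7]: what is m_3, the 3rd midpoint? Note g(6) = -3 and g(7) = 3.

g(6.5) = -0.25 < 0, so the root lies in [6.5, 7]
g(6.75) = 1.3125 > 0, so the root lies in [6.5, 6.75]
g(6.625) = 0.515625 > 0, so the root lies in [6.5, 6.625]

6.625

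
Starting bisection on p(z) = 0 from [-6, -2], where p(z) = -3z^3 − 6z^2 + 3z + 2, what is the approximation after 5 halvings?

midpoint -4: p = 86 > 0 → [-4, -2]
midpoint -3: p = 20 > 0 → [-3, -2]
midpoint -2.5: p = 3.875 > 0 → [-2.5, -2]
midpoint -2.25: p = -0.9531 < 0 → [-2.5, -2.25]
midpoint -2.375: p = 1.2207 > 0 → [-2.375, -2.25]

-2.375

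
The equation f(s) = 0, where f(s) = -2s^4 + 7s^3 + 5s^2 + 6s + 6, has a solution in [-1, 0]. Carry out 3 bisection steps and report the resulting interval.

[-0.875, -0.75]

s = -0.5 gives f = 3.25, positive; keep [-1, -0.5]
s = -0.75 gives f = 0.726562, positive; keep [-1, -0.75]
s = -0.875 gives f = -1.283691, negative; keep [-0.875, -0.75]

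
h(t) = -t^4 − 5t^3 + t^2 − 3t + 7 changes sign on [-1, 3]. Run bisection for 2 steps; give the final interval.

h(1) = -1 < 0, so the root lies in [-1, 1]
h(0) = 7 > 0, so the root lies in [0, 1]

[0, 1]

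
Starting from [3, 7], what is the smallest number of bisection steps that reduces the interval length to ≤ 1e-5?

19

Width after n steps is 4/2^n. Need 2^n ≥ 4/1e-5 = 400000.
2^18 = 262144 < 400000 ≤ 2^19 = 524288, so n = 19.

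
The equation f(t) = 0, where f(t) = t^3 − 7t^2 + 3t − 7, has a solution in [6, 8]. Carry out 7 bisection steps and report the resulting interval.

[6.703125, 6.71875]

f(7) = 14 > 0, so the root lies in [6, 7]
f(6.5) = -8.625 < 0, so the root lies in [6.5, 7]
f(6.75) = 1.859375 > 0, so the root lies in [6.5, 6.75]
f(6.625) = -3.584 < 0, so the root lies in [6.625, 6.75]
f(6.6875) = -0.9133 < 0, so the root lies in [6.6875, 6.75]
f(6.71875) = 0.4602 > 0, so the root lies in [6.6875, 6.71875]
f(6.703125) = -0.2298 < 0, so the root lies in [6.703125, 6.71875]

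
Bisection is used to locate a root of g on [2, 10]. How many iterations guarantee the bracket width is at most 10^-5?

Width after n steps is 8/2^n. Need 2^n ≥ 8/10^-5 = 800000.
2^19 = 524288 < 800000 ≤ 2^20 = 1048576, so n = 20.

20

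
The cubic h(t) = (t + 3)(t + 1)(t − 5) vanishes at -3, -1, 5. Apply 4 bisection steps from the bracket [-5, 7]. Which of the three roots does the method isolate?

m = 1, h(m) = -32 (−); new bracket [1, 7]
m = 4, h(m) = -35 (−); new bracket [4, 7]
m = 5.5, h(m) = 27.625 (+); new bracket [4, 5.5]
m = 4.75, h(m) = -11.1406 (−); new bracket [4.75, 5.5]

5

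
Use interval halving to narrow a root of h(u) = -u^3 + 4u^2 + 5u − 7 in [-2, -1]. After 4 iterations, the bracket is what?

u = -1.5 gives h = -2.125, negative; keep [-2, -1.5]
u = -1.75 gives h = 1.859375, positive; keep [-1.75, -1.5]
u = -1.625 gives h = -0.271484, negative; keep [-1.75, -1.625]
u = -1.6875 gives h = 0.7585, positive; keep [-1.6875, -1.625]

[-1.6875, -1.625]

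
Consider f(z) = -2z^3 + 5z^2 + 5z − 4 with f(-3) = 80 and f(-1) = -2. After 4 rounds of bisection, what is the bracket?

z = -2 gives f = 22, positive; keep [-2, -1]
z = -1.5 gives f = 6.5, positive; keep [-1.5, -1]
z = -1.25 gives f = 1.46875, positive; keep [-1.25, -1]
z = -1.125 gives f = -0.4492, negative; keep [-1.25, -1.125]

[-1.25, -1.125]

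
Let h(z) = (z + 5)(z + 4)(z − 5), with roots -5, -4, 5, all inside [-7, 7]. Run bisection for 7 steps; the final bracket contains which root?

h(0) = -100 < 0, so the root lies in [0, 7]
h(3.5) = -95.625 < 0, so the root lies in [3.5, 7]
h(5.25) = 23.703125 > 0, so the root lies in [3.5, 5.25]
h(4.375) = -49.0723 < 0, so the root lies in [4.375, 5.25]
h(4.8125) = -16.2136 < 0, so the root lies in [4.8125, 5.25]
h(5.03125) = 2.8311 > 0, so the root lies in [4.8125, 5.03125]
h(4.921875) = -6.9158 < 0, so the root lies in [4.921875, 5.03125]

5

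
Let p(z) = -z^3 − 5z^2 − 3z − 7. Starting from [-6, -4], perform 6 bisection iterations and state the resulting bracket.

[-4.6875, -4.65625]

midpoint -5: p = 8 > 0 → [-5, -4]
midpoint -4.5: p = -3.625 < 0 → [-5, -4.5]
midpoint -4.75: p = 1.609375 > 0 → [-4.75, -4.5]
midpoint -4.625: p = -1.1465 < 0 → [-4.75, -4.625]
midpoint -4.6875: p = 0.196 > 0 → [-4.6875, -4.625]
midpoint -4.65625: p = -0.484 < 0 → [-4.6875, -4.65625]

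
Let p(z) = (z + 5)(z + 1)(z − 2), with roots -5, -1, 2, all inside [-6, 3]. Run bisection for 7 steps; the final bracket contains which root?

midpoint -1.5: p = 6.125 > 0 → [-6, -1.5]
midpoint -3.75: p = 19.765625 > 0 → [-6, -3.75]
midpoint -4.875: p = 3.330078 > 0 → [-6, -4.875]
midpoint -5.4375: p = -14.4392 < 0 → [-5.4375, -4.875]
midpoint -5.15625: p = -4.6474 < 0 → [-5.15625, -4.875]
midpoint -5.015625: p = -0.4402 < 0 → [-5.015625, -4.875]
midpoint -4.9453125: p = 1.4985 > 0 → [-5.015625, -4.9453125]

-5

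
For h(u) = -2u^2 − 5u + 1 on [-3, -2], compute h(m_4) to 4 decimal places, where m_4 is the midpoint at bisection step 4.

m = -2.5, h(m) = 1 (+); new bracket [-3, -2.5]
m = -2.75, h(m) = -0.375 (−); new bracket [-2.75, -2.5]
m = -2.625, h(m) = 0.34375 (+); new bracket [-2.75, -2.625]
m = -2.6875, h(m) = -0.0078 (−); new bracket [-2.6875, -2.625]

-0.0078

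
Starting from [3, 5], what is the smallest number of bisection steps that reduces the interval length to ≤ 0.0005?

12

Width after n steps is 2/2^n. Need 2^n ≥ 2/0.0005 = 4000.
2^11 = 2048 < 4000 ≤ 2^12 = 4096, so n = 12.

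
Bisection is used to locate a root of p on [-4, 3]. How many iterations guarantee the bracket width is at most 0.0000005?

24

Width after n steps is 7/2^n. Need 2^n ≥ 7/0.0000005 = 14000000.
2^23 = 8388608 < 14000000 ≤ 2^24 = 16777216, so n = 24.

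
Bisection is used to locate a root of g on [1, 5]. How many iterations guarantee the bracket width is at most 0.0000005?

Width after n steps is 4/2^n. Need 2^n ≥ 4/0.0000005 = 8000000.
2^22 = 4194304 < 8000000 ≤ 2^23 = 8388608, so n = 23.

23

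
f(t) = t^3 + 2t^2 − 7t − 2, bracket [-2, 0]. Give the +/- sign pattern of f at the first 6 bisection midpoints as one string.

++-+++

m = -1, f(m) = 6 (+); new bracket [-1, 0]
m = -0.5, f(m) = 1.875 (+); new bracket [-0.5, 0]
m = -0.25, f(m) = -0.140625 (−); new bracket [-0.5, -0.25]
m = -0.375, f(m) = 0.8535 (+); new bracket [-0.375, -0.25]
m = -0.3125, f(m) = 0.3523 (+); new bracket [-0.3125, -0.25]
m = -0.28125, f(m) = 0.1047 (+); new bracket [-0.28125, -0.25]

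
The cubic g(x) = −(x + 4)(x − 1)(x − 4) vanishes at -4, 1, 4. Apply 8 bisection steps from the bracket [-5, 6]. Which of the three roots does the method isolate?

x = 0.5 gives g = -7.875, negative; keep [-5, 0.5]
x = -2.25 gives g = -35.546875, negative; keep [-5, -2.25]
x = -3.625 gives g = -13.224609, negative; keep [-5, -3.625]
x = -4.3125 gives g = 13.8, positive; keep [-4.3125, -3.625]
x = -3.96875 gives g = -1.2373, negative; keep [-4.3125, -3.96875]
x = -4.140625 gives g = 5.8849, positive; keep [-4.140625, -3.96875]
x = -4.0546875 gives g = 2.2265, positive; keep [-4.0546875, -3.96875]
x = -4.01171875 gives g = 0.4705, positive; keep [-4.01171875, -3.96875]

-4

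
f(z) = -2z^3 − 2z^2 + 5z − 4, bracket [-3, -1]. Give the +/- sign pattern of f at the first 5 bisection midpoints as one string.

-+--+

m = -2, f(m) = -6 (−); new bracket [-3, -2]
m = -2.5, f(m) = 2.25 (+); new bracket [-2.5, -2]
m = -2.25, f(m) = -2.59375 (−); new bracket [-2.5, -2.25]
m = -2.375, f(m) = -0.3633 (−); new bracket [-2.5, -2.375]
m = -2.4375, f(m) = 0.894 (+); new bracket [-2.4375, -2.375]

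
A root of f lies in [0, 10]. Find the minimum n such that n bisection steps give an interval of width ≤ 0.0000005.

25

Width after n steps is 10/2^n. Need 2^n ≥ 10/0.0000005 = 20000000.
2^24 = 16777216 < 20000000 ≤ 2^25 = 33554432, so n = 25.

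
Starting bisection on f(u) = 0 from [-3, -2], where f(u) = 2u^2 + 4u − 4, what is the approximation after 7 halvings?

f(-2.5) = -1.5 < 0, so the root lies in [-3, -2.5]
f(-2.75) = 0.125 > 0, so the root lies in [-2.75, -2.5]
f(-2.625) = -0.71875 < 0, so the root lies in [-2.75, -2.625]
f(-2.6875) = -0.3047 < 0, so the root lies in [-2.75, -2.6875]
f(-2.71875) = -0.0918 < 0, so the root lies in [-2.75, -2.71875]
f(-2.734375) = 0.0161 > 0, so the root lies in [-2.734375, -2.71875]
f(-2.7265625) = -0.038 < 0, so the root lies in [-2.734375, -2.7265625]

-2.7265625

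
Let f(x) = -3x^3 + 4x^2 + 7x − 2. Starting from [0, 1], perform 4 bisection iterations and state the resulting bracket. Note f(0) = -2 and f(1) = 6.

[0.25, 0.3125]

m = 0.5, f(m) = 2.125 (+); new bracket [0, 0.5]
m = 0.25, f(m) = -0.046875 (−); new bracket [0.25, 0.5]
m = 0.375, f(m) = 1.029297 (+); new bracket [0.25, 0.375]
m = 0.3125, f(m) = 0.4866 (+); new bracket [0.25, 0.3125]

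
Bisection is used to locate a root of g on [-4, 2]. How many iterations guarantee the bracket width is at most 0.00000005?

27

Width after n steps is 6/2^n. Need 2^n ≥ 6/0.00000005 = 120000000.
2^26 = 67108864 < 120000000 ≤ 2^27 = 134217728, so n = 27.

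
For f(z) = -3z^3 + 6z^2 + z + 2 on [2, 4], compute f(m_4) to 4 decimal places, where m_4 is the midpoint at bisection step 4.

-1.9707

m = 3, f(m) = -22 (−); new bracket [2, 3]
m = 2.5, f(m) = -4.875 (−); new bracket [2, 2.5]
m = 2.25, f(m) = 0.453125 (+); new bracket [2.25, 2.5]
m = 2.375, f(m) = -1.9707 (−); new bracket [2.25, 2.375]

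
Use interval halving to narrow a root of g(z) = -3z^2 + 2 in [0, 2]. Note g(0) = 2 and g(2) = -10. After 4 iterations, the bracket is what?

[0.75, 0.875]

m = 1, g(m) = -1 (−); new bracket [0, 1]
m = 0.5, g(m) = 1.25 (+); new bracket [0.5, 1]
m = 0.75, g(m) = 0.3125 (+); new bracket [0.75, 1]
m = 0.875, g(m) = -0.2969 (−); new bracket [0.75, 0.875]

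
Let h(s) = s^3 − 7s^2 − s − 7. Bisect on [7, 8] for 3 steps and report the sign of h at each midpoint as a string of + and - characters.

h(7.5) = 13.625 > 0, so the root lies in [7, 7.5]
h(7.25) = -1.109375 < 0, so the root lies in [7.25, 7.5]
h(7.375) = 6.021484 > 0, so the root lies in [7.25, 7.375]

+-+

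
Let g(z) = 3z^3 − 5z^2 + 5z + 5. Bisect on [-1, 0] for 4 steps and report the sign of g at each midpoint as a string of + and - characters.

m = -0.5, g(m) = 0.875 (+); new bracket [-1, -0.5]
m = -0.75, g(m) = -2.828125 (−); new bracket [-0.75, -0.5]
m = -0.625, g(m) = -0.810547 (−); new bracket [-0.625, -0.5]
m = -0.5625, g(m) = 0.0715 (+); new bracket [-0.625, -0.5625]

+--+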